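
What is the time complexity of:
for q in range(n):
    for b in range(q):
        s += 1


Per nesting level: O(n) * O(n) [triangular over q] = O(n^2)
Complexity: O(n^2)


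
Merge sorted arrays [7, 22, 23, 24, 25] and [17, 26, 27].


Compare heads, take smaller each step.
Merged: [7, 17, 22, 23, 24, 25, 26, 27]


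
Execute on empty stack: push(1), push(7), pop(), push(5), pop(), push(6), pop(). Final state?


push(1) -> [1]
push(7) -> [1, 7]
pop() returns 7 -> [1]
push(5) -> [1, 5]
pop() returns 5 -> [1]
push(6) -> [1, 6]
pop() returns 6 -> [1]
Final stack (bottom to top): [1]


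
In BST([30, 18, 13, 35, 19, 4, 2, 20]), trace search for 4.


BST root = 30
Search for 4: compare at each node
Path: [30, 18, 13, 4]


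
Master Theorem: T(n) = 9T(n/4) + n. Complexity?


a=9, b=4, c=1. log_4(9)=1.585 > c=1. Case 1: O(n^log_b(a)) = O(n^1.585)
Complexity: O(n^1.585)


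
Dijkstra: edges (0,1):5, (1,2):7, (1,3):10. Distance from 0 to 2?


Dijkstra from 0:
Distances: {0: 0, 1: 5, 2: 12, 3: 15}
Shortest distance to 2 = 12, path = [0, 1, 2]


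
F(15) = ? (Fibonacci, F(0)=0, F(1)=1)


F(n)=F(n-1)+F(n-2)
...F(13)=233, F(14)=377, F(15)=610


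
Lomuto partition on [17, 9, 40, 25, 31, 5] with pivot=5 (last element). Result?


Elements <= 5 go left of pivot.
Result: [5, 9, 40, 25, 31, 17], pivot at index 0


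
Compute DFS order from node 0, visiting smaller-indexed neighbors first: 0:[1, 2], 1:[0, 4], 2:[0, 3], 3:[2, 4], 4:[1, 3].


DFS stack-based: start with [0]
Visit order: [0, 1, 4, 3, 2]


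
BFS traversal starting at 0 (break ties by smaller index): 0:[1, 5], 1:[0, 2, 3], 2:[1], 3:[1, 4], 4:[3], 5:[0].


BFS queue: start with [0]
Visit order: [0, 1, 5, 2, 3, 4]


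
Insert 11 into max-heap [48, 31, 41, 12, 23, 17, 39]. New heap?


Append 11: [48, 31, 41, 12, 23, 17, 39, 11]
Bubble up: no swaps needed
Result: [48, 31, 41, 12, 23, 17, 39, 11]


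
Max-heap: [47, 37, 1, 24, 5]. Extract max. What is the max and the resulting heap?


Max = 47
Replace root with last, heapify down
Resulting heap: [37, 24, 1, 5]


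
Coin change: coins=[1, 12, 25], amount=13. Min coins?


dp[0]=0; dp[i]=1+min(dp[i-c] for c in coins)
...dp[8]=8, dp[9]=9, dp[10]=10, dp[11]=11, dp[12]=1, dp[13]=2
Minimum coins for 13 = 2


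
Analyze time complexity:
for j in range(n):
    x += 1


Per nesting level: O(n) = O(n)
Complexity: O(n)


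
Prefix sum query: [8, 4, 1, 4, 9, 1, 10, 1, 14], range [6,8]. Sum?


Prefix sums: [0, 8, 12, 13, 17, 26, 27, 37, 38, 52]
Sum[6..8] = prefix[9] - prefix[6] = 52 - 27 = 25


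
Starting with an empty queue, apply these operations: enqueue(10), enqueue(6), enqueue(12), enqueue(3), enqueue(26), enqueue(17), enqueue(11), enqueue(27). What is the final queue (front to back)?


enqueue(10) -> [10]
enqueue(6) -> [10, 6]
enqueue(12) -> [10, 6, 12]
enqueue(3) -> [10, 6, 12, 3]
enqueue(26) -> [10, 6, 12, 3, 26]
enqueue(17) -> [10, 6, 12, 3, 26, 17]
enqueue(11) -> [10, 6, 12, 3, 26, 17, 11]
enqueue(27) -> [10, 6, 12, 3, 26, 17, 11, 27]
Final queue (front to back): [10, 6, 12, 3, 26, 17, 11, 27]


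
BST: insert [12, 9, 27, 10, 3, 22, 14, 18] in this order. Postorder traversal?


Root = 12; build tree by BST insertion.
Postorder traversal: [3, 10, 9, 18, 14, 22, 27, 12]


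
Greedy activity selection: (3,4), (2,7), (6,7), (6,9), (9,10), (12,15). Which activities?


Greedy: pick earliest-ending, then skip overlaps.
Selected (4 activities): [(3, 4), (6, 7), (9, 10), (12, 15)]


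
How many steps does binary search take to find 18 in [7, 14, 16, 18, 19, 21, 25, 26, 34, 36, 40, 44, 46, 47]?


Search for 18:
[0,13] mid=6 arr[6]=25
[0,5] mid=2 arr[2]=16
[3,5] mid=4 arr[4]=19
[3,3] mid=3 arr[3]=18
Total: 4 comparisons


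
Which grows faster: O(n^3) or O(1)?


constant grows slower than cubic
O(1) is asymptotically smaller; O(n^3) grows faster


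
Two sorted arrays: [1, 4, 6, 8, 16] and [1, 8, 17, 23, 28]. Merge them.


Compare heads, take smaller each step.
Merged: [1, 1, 4, 6, 8, 8, 16, 17, 23, 28]


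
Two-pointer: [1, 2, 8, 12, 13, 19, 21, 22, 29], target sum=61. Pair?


Two pointers: lo=0, hi=8
No pair sums to 61


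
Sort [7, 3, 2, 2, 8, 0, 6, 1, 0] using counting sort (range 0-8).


Count array: [2, 1, 2, 1, 0, 0, 1, 1, 1]
Reconstruct: [0, 0, 1, 2, 2, 3, 6, 7, 8]


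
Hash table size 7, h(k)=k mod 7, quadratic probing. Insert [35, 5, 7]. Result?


Insertions: 35->slot 0; 5->slot 5; 7->slot 1
Table: [35, 7, None, None, None, 5, None]


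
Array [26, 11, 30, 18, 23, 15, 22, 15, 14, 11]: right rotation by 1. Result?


Right rotate by 1: [11, 26, 11, 30, 18, 23, 15, 22, 15, 14]


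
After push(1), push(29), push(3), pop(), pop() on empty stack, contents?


push(1) -> [1]
push(29) -> [1, 29]
push(3) -> [1, 29, 3]
pop() returns 3 -> [1, 29]
pop() returns 29 -> [1]
Final stack (bottom to top): [1]


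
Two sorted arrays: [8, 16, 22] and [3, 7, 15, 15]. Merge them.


Compare heads, take smaller each step.
Merged: [3, 7, 8, 15, 15, 16, 22]


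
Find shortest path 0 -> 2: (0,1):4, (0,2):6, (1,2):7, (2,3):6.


Dijkstra from 0:
Distances: {0: 0, 1: 4, 2: 6, 3: 12}
Shortest distance to 2 = 6, path = [0, 2]


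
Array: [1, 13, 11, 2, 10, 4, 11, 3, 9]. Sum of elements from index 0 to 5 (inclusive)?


Prefix sums: [0, 1, 14, 25, 27, 37, 41, 52, 55, 64]
Sum[0..5] = prefix[6] - prefix[0] = 41 - 0 = 41


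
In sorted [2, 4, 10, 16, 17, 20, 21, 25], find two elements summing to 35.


Two pointers: lo=0, hi=7
Found pair: (10, 25) summing to 35


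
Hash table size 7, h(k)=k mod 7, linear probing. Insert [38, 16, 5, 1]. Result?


Insertions: 38->slot 3; 16->slot 2; 5->slot 5; 1->slot 1
Table: [None, 1, 16, 38, None, 5, None]


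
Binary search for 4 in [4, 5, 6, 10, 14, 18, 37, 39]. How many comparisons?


Search for 4:
[0,7] mid=3 arr[3]=10
[0,2] mid=1 arr[1]=5
[0,0] mid=0 arr[0]=4
Total: 3 comparisons


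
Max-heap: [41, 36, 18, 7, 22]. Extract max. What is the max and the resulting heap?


Max = 41
Replace root with last, heapify down
Resulting heap: [36, 22, 18, 7]


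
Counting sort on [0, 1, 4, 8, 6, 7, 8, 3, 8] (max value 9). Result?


Count array: [1, 1, 0, 1, 1, 0, 1, 1, 3, 0]
Reconstruct: [0, 1, 3, 4, 6, 7, 8, 8, 8]


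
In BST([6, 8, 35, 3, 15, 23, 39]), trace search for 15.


BST root = 6
Search for 15: compare at each node
Path: [6, 8, 35, 15]


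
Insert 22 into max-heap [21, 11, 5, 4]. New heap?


Append 22: [21, 11, 5, 4, 22]
Bubble up: swap idx 4(22) with idx 1(11); swap idx 1(22) with idx 0(21)
Result: [22, 21, 5, 4, 11]


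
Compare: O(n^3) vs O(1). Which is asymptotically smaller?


constant grows slower than cubic
O(1) is asymptotically smaller; O(n^3) grows faster


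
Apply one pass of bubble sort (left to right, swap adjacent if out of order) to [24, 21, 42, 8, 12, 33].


After one pass: [21, 24, 8, 12, 33, 42]


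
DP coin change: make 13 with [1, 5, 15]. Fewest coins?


dp[0]=0; dp[i]=1+min(dp[i-c] for c in coins)
...dp[8]=4, dp[9]=5, dp[10]=2, dp[11]=3, dp[12]=4, dp[13]=5
Minimum coins for 13 = 5


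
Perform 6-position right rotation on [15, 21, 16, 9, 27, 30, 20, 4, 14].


Right rotate by 6: [9, 27, 30, 20, 4, 14, 15, 21, 16]


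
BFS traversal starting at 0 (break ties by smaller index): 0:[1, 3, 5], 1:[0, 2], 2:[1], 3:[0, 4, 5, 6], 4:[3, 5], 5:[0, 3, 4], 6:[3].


BFS queue: start with [0]
Visit order: [0, 1, 3, 5, 2, 4, 6]


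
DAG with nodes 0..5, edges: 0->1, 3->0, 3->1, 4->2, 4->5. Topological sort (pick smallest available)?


Kahn's algorithm, process smallest node first
Order: [3, 0, 1, 4, 2, 5]


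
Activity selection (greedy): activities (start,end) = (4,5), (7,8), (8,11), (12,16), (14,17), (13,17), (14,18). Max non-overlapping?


Greedy: pick earliest-ending, then skip overlaps.
Selected (4 activities): [(4, 5), (7, 8), (8, 11), (12, 16)]


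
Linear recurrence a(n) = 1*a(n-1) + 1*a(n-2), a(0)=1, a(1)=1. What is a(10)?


Build bottom-up:
...a(8)=34, a(9)=55, a(10)=1*55+1*34=89


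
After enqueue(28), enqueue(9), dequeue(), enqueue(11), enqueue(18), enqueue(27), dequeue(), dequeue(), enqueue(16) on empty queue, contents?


enqueue(28) -> [28]
enqueue(9) -> [28, 9]
dequeue() returns 28 -> [9]
enqueue(11) -> [9, 11]
enqueue(18) -> [9, 11, 18]
enqueue(27) -> [9, 11, 18, 27]
dequeue() returns 9 -> [11, 18, 27]
dequeue() returns 11 -> [18, 27]
enqueue(16) -> [18, 27, 16]
Final queue (front to back): [18, 27, 16]


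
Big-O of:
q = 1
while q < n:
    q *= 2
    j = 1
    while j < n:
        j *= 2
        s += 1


Per nesting level: O(log n) * O(log n) = O((log n)^2)
Complexity: O((log n)^2)


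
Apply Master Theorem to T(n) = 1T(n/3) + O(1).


a=1, b=3, c=0. log_3(1)=0 = c=0. Case 2: O(n^c log n) = O(log n)
Complexity: O(log n)


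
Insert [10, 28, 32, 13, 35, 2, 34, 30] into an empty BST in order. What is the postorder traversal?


Root = 10; build tree by BST insertion.
Postorder traversal: [2, 13, 30, 34, 35, 32, 28, 10]


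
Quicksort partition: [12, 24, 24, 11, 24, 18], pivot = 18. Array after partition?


Elements <= 18 go left of pivot.
Result: [12, 11, 18, 24, 24, 24], pivot at index 2


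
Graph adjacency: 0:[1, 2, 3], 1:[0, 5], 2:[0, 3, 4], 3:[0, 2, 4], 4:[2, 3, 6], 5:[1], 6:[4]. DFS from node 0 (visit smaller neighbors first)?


DFS stack-based: start with [0]
Visit order: [0, 1, 5, 2, 3, 4, 6]


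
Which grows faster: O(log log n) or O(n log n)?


double-logarithmic grows slower than linearithmic
O(log log n) is asymptotically smaller; O(n log n) grows faster


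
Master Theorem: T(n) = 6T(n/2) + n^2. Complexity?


a=6, b=2, c=2. log_2(6)=2.585 > c=2. Case 1: O(n^log_b(a)) = O(n^2.585)
Complexity: O(n^2.585)


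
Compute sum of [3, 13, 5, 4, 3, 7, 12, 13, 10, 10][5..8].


Prefix sums: [0, 3, 16, 21, 25, 28, 35, 47, 60, 70, 80]
Sum[5..8] = prefix[9] - prefix[5] = 70 - 28 = 42


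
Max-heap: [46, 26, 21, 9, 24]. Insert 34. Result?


Append 34: [46, 26, 21, 9, 24, 34]
Bubble up: swap idx 5(34) with idx 2(21)
Result: [46, 26, 34, 9, 24, 21]


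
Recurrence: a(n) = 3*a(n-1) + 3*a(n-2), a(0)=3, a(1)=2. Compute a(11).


Build bottom-up:
...a(9)=154467, a(10)=585630, a(11)=3*585630+3*154467=2220291


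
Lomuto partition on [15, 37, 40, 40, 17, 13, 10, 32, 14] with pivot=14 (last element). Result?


Elements <= 14 go left of pivot.
Result: [13, 10, 14, 40, 17, 15, 37, 32, 40], pivot at index 2


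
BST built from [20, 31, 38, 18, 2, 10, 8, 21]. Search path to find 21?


BST root = 20
Search for 21: compare at each node
Path: [20, 31, 21]


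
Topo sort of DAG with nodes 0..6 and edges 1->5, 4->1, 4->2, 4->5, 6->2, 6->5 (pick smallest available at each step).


Kahn's algorithm, process smallest node first
Order: [0, 3, 4, 1, 6, 2, 5]


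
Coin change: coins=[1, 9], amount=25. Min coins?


dp[0]=0; dp[i]=1+min(dp[i-c] for c in coins)
...dp[20]=4, dp[21]=5, dp[22]=6, dp[23]=7, dp[24]=8, dp[25]=9
Minimum coins for 25 = 9


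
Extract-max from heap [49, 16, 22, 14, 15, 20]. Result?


Max = 49
Replace root with last, heapify down
Resulting heap: [22, 16, 20, 14, 15]


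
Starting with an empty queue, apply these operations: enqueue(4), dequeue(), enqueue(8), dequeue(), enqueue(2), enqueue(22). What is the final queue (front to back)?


enqueue(4) -> [4]
dequeue() returns 4 -> []
enqueue(8) -> [8]
dequeue() returns 8 -> []
enqueue(2) -> [2]
enqueue(22) -> [2, 22]
Final queue (front to back): [2, 22]


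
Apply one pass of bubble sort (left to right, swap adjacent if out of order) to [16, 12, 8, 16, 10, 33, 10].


After one pass: [12, 8, 16, 10, 16, 10, 33]


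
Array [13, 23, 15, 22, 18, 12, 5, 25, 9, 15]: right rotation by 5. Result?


Right rotate by 5: [12, 5, 25, 9, 15, 13, 23, 15, 22, 18]


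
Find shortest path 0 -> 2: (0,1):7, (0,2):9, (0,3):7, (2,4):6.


Dijkstra from 0:
Distances: {0: 0, 1: 7, 2: 9, 3: 7, 4: 15}
Shortest distance to 2 = 9, path = [0, 2]


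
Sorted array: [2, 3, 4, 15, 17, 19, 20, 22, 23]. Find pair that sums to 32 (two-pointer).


Two pointers: lo=0, hi=8
Found pair: (15, 17) summing to 32


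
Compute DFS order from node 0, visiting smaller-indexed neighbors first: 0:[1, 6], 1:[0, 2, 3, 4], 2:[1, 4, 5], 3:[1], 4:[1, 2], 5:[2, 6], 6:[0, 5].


DFS stack-based: start with [0]
Visit order: [0, 1, 2, 4, 5, 6, 3]


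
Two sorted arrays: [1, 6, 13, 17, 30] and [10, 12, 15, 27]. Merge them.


Compare heads, take smaller each step.
Merged: [1, 6, 10, 12, 13, 15, 17, 27, 30]


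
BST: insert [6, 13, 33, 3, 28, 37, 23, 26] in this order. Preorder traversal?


Root = 6; build tree by BST insertion.
Preorder traversal: [6, 3, 13, 33, 28, 23, 26, 37]


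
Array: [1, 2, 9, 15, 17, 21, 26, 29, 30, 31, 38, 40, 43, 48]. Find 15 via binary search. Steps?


Search for 15:
[0,13] mid=6 arr[6]=26
[0,5] mid=2 arr[2]=9
[3,5] mid=4 arr[4]=17
[3,3] mid=3 arr[3]=15
Total: 4 comparisons


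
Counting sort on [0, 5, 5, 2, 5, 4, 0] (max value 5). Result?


Count array: [2, 0, 1, 0, 1, 3]
Reconstruct: [0, 0, 2, 4, 5, 5, 5]


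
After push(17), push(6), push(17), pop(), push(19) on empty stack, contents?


push(17) -> [17]
push(6) -> [17, 6]
push(17) -> [17, 6, 17]
pop() returns 17 -> [17, 6]
push(19) -> [17, 6, 19]
Final stack (bottom to top): [17, 6, 19]


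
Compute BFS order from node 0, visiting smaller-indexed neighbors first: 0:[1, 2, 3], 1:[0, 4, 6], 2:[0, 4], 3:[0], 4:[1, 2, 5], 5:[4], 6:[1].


BFS queue: start with [0]
Visit order: [0, 1, 2, 3, 4, 6, 5]


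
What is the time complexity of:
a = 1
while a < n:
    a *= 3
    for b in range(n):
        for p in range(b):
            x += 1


Per nesting level: O(log n) * O(n) * O(n) [triangular over b] = O(n^2 log n)
Complexity: O(n^2 log n)


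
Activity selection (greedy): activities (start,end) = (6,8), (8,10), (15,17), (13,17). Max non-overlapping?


Greedy: pick earliest-ending, then skip overlaps.
Selected (3 activities): [(6, 8), (8, 10), (15, 17)]


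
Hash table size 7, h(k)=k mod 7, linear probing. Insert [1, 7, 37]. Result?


Insertions: 1->slot 1; 7->slot 0; 37->slot 2
Table: [7, 1, 37, None, None, None, None]


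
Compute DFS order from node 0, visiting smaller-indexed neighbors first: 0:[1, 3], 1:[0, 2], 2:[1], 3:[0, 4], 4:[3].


DFS stack-based: start with [0]
Visit order: [0, 1, 2, 3, 4]


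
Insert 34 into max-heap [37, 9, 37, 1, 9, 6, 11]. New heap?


Append 34: [37, 9, 37, 1, 9, 6, 11, 34]
Bubble up: swap idx 7(34) with idx 3(1); swap idx 3(34) with idx 1(9)
Result: [37, 34, 37, 9, 9, 6, 11, 1]


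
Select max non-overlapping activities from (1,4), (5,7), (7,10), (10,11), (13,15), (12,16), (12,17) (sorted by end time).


Greedy: pick earliest-ending, then skip overlaps.
Selected (5 activities): [(1, 4), (5, 7), (7, 10), (10, 11), (13, 15)]


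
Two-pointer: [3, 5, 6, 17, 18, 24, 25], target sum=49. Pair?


Two pointers: lo=0, hi=6
Found pair: (24, 25) summing to 49


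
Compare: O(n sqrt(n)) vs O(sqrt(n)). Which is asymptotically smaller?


sublinear grows slower than n^1.5
O(sqrt(n)) is asymptotically smaller; O(n sqrt(n)) grows faster


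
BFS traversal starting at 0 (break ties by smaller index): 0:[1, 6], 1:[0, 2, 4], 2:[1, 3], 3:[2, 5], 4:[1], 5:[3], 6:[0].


BFS queue: start with [0]
Visit order: [0, 1, 6, 2, 4, 3, 5]


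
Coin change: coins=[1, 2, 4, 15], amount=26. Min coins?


dp[0]=0; dp[i]=1+min(dp[i-c] for c in coins)
...dp[21]=3, dp[22]=4, dp[23]=3, dp[24]=4, dp[25]=4, dp[26]=5
Minimum coins for 26 = 5


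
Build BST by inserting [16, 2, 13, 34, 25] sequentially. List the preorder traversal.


Root = 16; build tree by BST insertion.
Preorder traversal: [16, 2, 13, 34, 25]


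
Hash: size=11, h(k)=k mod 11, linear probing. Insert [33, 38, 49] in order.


Insertions: 33->slot 0; 38->slot 5; 49->slot 6
Table: [33, None, None, None, None, 38, 49, None, None, None, None]


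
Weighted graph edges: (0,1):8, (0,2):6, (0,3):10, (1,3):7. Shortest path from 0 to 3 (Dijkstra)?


Dijkstra from 0:
Distances: {0: 0, 1: 8, 2: 6, 3: 10}
Shortest distance to 3 = 10, path = [0, 3]


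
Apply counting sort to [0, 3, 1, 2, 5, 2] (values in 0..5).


Count array: [1, 1, 2, 1, 0, 1]
Reconstruct: [0, 1, 2, 2, 3, 5]


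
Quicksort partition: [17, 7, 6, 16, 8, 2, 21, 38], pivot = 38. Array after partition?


Elements <= 38 go left of pivot.
Result: [17, 7, 6, 16, 8, 2, 21, 38], pivot at index 7


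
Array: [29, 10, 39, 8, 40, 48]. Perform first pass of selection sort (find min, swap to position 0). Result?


After one pass: [8, 10, 39, 29, 40, 48]


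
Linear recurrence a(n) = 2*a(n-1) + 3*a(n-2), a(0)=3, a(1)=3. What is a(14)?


Build bottom-up:
...a(12)=797163, a(13)=2391483, a(14)=2*2391483+3*797163=7174455


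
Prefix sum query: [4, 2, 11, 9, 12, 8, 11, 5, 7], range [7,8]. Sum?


Prefix sums: [0, 4, 6, 17, 26, 38, 46, 57, 62, 69]
Sum[7..8] = prefix[9] - prefix[7] = 69 - 57 = 12


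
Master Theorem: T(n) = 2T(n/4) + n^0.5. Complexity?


a=2, b=4, c=0.5. log_4(2)=0.5 = c=0.5. Case 2: O(n^c log n) = O(sqrt(n) log n)
Complexity: O(sqrt(n) log n)


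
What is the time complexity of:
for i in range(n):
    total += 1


Per nesting level: O(n) = O(n)
Complexity: O(n)


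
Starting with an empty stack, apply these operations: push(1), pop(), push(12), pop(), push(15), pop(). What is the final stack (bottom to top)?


push(1) -> [1]
pop() returns 1 -> []
push(12) -> [12]
pop() returns 12 -> []
push(15) -> [15]
pop() returns 15 -> []
Final stack (bottom to top): []


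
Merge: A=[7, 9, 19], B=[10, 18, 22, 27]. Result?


Compare heads, take smaller each step.
Merged: [7, 9, 10, 18, 19, 22, 27]


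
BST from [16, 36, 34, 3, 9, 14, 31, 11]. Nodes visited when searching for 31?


BST root = 16
Search for 31: compare at each node
Path: [16, 36, 34, 31]


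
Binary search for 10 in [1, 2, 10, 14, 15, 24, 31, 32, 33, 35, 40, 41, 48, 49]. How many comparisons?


Search for 10:
[0,13] mid=6 arr[6]=31
[0,5] mid=2 arr[2]=10
Total: 2 comparisons


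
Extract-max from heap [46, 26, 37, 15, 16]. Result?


Max = 46
Replace root with last, heapify down
Resulting heap: [37, 26, 16, 15]


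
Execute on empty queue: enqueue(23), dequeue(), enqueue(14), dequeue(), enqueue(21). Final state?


enqueue(23) -> [23]
dequeue() returns 23 -> []
enqueue(14) -> [14]
dequeue() returns 14 -> []
enqueue(21) -> [21]
Final queue (front to back): [21]


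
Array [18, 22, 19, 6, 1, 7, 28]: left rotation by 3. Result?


Left rotate by 3: [6, 1, 7, 28, 18, 22, 19]


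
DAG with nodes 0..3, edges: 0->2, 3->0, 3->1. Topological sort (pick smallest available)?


Kahn's algorithm, process smallest node first
Order: [3, 0, 1, 2]


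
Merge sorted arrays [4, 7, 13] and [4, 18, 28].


Compare heads, take smaller each step.
Merged: [4, 4, 7, 13, 18, 28]


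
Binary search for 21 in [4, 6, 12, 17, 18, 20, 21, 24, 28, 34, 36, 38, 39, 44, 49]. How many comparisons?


Search for 21:
[0,14] mid=7 arr[7]=24
[0,6] mid=3 arr[3]=17
[4,6] mid=5 arr[5]=20
[6,6] mid=6 arr[6]=21
Total: 4 comparisons


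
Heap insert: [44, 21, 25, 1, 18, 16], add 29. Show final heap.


Append 29: [44, 21, 25, 1, 18, 16, 29]
Bubble up: swap idx 6(29) with idx 2(25)
Result: [44, 21, 29, 1, 18, 16, 25]


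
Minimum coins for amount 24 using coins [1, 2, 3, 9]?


dp[0]=0; dp[i]=1+min(dp[i-c] for c in coins)
...dp[19]=3, dp[20]=3, dp[21]=3, dp[22]=4, dp[23]=4, dp[24]=4
Minimum coins for 24 = 4


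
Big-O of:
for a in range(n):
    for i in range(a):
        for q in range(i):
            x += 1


Per nesting level: O(n) * O(n) [triangular over a] * O(n) [triangular over i] = O(n^3)
Complexity: O(n^3)


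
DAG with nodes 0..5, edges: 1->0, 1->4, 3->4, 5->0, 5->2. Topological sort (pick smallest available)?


Kahn's algorithm, process smallest node first
Order: [1, 3, 4, 5, 0, 2]


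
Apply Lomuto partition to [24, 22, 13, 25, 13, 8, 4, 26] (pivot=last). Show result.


Elements <= 26 go left of pivot.
Result: [24, 22, 13, 25, 13, 8, 4, 26], pivot at index 7


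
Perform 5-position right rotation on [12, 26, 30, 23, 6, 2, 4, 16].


Right rotate by 5: [23, 6, 2, 4, 16, 12, 26, 30]


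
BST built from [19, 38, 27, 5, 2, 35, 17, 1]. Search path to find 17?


BST root = 19
Search for 17: compare at each node
Path: [19, 5, 17]


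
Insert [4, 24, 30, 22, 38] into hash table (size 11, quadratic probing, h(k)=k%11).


Insertions: 4->slot 4; 24->slot 2; 30->slot 8; 22->slot 0; 38->slot 5
Table: [22, None, 24, None, 4, 38, None, None, 30, None, None]


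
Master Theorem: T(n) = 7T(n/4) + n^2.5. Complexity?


a=7, b=4, c=2.5. log_4(7)=1.404 < c=2.5. Case 3: O(n^c) = O(n^2.500)
Complexity: O(n^2.500)


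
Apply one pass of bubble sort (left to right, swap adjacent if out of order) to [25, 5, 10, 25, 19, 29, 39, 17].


After one pass: [5, 10, 25, 19, 25, 29, 17, 39]


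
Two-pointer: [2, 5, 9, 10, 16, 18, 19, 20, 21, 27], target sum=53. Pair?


Two pointers: lo=0, hi=9
No pair sums to 53


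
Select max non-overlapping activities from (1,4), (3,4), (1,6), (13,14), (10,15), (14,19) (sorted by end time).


Greedy: pick earliest-ending, then skip overlaps.
Selected (3 activities): [(1, 4), (13, 14), (14, 19)]


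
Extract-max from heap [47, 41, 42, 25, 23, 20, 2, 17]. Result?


Max = 47
Replace root with last, heapify down
Resulting heap: [42, 41, 20, 25, 23, 17, 2]


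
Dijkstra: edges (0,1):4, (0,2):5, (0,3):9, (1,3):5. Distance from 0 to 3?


Dijkstra from 0:
Distances: {0: 0, 1: 4, 2: 5, 3: 9}
Shortest distance to 3 = 9, path = [0, 3]


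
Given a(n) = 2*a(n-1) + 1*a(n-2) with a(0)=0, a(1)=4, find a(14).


Build bottom-up:
...a(12)=55440, a(13)=133844, a(14)=2*133844+1*55440=323128


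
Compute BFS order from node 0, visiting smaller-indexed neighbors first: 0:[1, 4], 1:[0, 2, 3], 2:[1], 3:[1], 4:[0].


BFS queue: start with [0]
Visit order: [0, 1, 4, 2, 3]


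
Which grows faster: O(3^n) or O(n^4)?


quartic grows slower than exponential (base 3)
O(n^4) is asymptotically smaller; O(3^n) grows faster


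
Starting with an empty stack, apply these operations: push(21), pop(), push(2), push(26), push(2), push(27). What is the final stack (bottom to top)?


push(21) -> [21]
pop() returns 21 -> []
push(2) -> [2]
push(26) -> [2, 26]
push(2) -> [2, 26, 2]
push(27) -> [2, 26, 2, 27]
Final stack (bottom to top): [2, 26, 2, 27]


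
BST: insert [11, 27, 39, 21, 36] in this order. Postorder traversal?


Root = 11; build tree by BST insertion.
Postorder traversal: [21, 36, 39, 27, 11]


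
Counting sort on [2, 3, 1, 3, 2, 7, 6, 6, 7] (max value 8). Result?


Count array: [0, 1, 2, 2, 0, 0, 2, 2, 0]
Reconstruct: [1, 2, 2, 3, 3, 6, 6, 7, 7]


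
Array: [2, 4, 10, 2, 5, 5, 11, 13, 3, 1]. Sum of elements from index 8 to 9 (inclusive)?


Prefix sums: [0, 2, 6, 16, 18, 23, 28, 39, 52, 55, 56]
Sum[8..9] = prefix[10] - prefix[8] = 56 - 52 = 4


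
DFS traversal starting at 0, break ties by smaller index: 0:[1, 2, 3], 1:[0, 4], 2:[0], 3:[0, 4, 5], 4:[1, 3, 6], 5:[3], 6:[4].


DFS stack-based: start with [0]
Visit order: [0, 1, 4, 3, 5, 6, 2]


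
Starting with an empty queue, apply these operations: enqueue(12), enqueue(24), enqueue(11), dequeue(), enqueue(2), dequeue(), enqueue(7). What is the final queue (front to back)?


enqueue(12) -> [12]
enqueue(24) -> [12, 24]
enqueue(11) -> [12, 24, 11]
dequeue() returns 12 -> [24, 11]
enqueue(2) -> [24, 11, 2]
dequeue() returns 24 -> [11, 2]
enqueue(7) -> [11, 2, 7]
Final queue (front to back): [11, 2, 7]


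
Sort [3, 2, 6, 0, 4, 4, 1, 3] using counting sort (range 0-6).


Count array: [1, 1, 1, 2, 2, 0, 1]
Reconstruct: [0, 1, 2, 3, 3, 4, 4, 6]


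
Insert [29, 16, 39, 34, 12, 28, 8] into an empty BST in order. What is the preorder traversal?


Root = 29; build tree by BST insertion.
Preorder traversal: [29, 16, 12, 8, 28, 39, 34]


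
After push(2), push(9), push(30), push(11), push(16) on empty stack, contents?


push(2) -> [2]
push(9) -> [2, 9]
push(30) -> [2, 9, 30]
push(11) -> [2, 9, 30, 11]
push(16) -> [2, 9, 30, 11, 16]
Final stack (bottom to top): [2, 9, 30, 11, 16]


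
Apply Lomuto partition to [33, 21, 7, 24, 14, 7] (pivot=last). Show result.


Elements <= 7 go left of pivot.
Result: [7, 7, 33, 24, 14, 21], pivot at index 1


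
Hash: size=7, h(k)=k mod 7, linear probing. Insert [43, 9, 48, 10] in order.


Insertions: 43->slot 1; 9->slot 2; 48->slot 6; 10->slot 3
Table: [None, 43, 9, 10, None, None, 48]


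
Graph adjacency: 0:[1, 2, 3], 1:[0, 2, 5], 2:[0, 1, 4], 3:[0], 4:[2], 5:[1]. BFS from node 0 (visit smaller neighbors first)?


BFS queue: start with [0]
Visit order: [0, 1, 2, 3, 5, 4]


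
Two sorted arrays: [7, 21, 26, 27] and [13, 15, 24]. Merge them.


Compare heads, take smaller each step.
Merged: [7, 13, 15, 21, 24, 26, 27]


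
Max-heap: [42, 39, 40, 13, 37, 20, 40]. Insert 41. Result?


Append 41: [42, 39, 40, 13, 37, 20, 40, 41]
Bubble up: swap idx 7(41) with idx 3(13); swap idx 3(41) with idx 1(39)
Result: [42, 41, 40, 39, 37, 20, 40, 13]


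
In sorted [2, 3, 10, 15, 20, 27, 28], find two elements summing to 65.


Two pointers: lo=0, hi=6
No pair sums to 65


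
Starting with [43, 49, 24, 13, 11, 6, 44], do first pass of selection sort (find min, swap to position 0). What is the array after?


After one pass: [6, 49, 24, 13, 11, 43, 44]


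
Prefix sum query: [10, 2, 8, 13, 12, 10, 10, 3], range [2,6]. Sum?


Prefix sums: [0, 10, 12, 20, 33, 45, 55, 65, 68]
Sum[2..6] = prefix[7] - prefix[2] = 65 - 12 = 53


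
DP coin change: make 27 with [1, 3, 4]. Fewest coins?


dp[0]=0; dp[i]=1+min(dp[i-c] for c in coins)
...dp[22]=6, dp[23]=6, dp[24]=6, dp[25]=7, dp[26]=7, dp[27]=7
Minimum coins for 27 = 7


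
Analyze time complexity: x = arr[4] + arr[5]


Analysis: constant-time operation, no loop
Complexity: O(1)


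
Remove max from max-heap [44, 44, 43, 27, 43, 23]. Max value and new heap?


Max = 44
Replace root with last, heapify down
Resulting heap: [44, 43, 43, 27, 23]


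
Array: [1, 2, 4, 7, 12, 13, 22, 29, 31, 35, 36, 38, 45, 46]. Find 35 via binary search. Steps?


Search for 35:
[0,13] mid=6 arr[6]=22
[7,13] mid=10 arr[10]=36
[7,9] mid=8 arr[8]=31
[9,9] mid=9 arr[9]=35
Total: 4 comparisons


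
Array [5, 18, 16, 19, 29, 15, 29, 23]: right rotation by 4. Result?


Right rotate by 4: [29, 15, 29, 23, 5, 18, 16, 19]


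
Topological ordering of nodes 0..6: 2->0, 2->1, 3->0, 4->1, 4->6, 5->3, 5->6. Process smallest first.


Kahn's algorithm, process smallest node first
Order: [2, 4, 1, 5, 3, 0, 6]


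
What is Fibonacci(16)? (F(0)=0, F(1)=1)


F(n)=F(n-1)+F(n-2)
...F(14)=377, F(15)=610, F(16)=987


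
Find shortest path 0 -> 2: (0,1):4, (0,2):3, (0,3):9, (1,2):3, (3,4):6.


Dijkstra from 0:
Distances: {0: 0, 1: 4, 2: 3, 3: 9, 4: 15}
Shortest distance to 2 = 3, path = [0, 2]


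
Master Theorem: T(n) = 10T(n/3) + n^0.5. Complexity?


a=10, b=3, c=0.5. log_3(10)=2.096 > c=0.5. Case 1: O(n^log_b(a)) = O(n^2.096)
Complexity: O(n^2.096)


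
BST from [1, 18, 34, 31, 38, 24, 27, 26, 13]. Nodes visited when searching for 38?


BST root = 1
Search for 38: compare at each node
Path: [1, 18, 34, 38]


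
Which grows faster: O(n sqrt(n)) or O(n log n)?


linearithmic grows slower than n^1.5
O(n log n) is asymptotically smaller; O(n sqrt(n)) grows faster


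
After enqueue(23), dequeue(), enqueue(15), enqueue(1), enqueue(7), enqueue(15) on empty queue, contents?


enqueue(23) -> [23]
dequeue() returns 23 -> []
enqueue(15) -> [15]
enqueue(1) -> [15, 1]
enqueue(7) -> [15, 1, 7]
enqueue(15) -> [15, 1, 7, 15]
Final queue (front to back): [15, 1, 7, 15]


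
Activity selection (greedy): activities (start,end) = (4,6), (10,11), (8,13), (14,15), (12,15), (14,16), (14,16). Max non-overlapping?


Greedy: pick earliest-ending, then skip overlaps.
Selected (3 activities): [(4, 6), (10, 11), (14, 15)]


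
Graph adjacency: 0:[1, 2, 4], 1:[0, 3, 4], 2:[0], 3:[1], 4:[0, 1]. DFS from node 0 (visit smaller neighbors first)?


DFS stack-based: start with [0]
Visit order: [0, 1, 3, 4, 2]


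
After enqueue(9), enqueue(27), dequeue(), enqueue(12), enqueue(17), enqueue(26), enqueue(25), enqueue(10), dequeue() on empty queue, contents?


enqueue(9) -> [9]
enqueue(27) -> [9, 27]
dequeue() returns 9 -> [27]
enqueue(12) -> [27, 12]
enqueue(17) -> [27, 12, 17]
enqueue(26) -> [27, 12, 17, 26]
enqueue(25) -> [27, 12, 17, 26, 25]
enqueue(10) -> [27, 12, 17, 26, 25, 10]
dequeue() returns 27 -> [12, 17, 26, 25, 10]
Final queue (front to back): [12, 17, 26, 25, 10]


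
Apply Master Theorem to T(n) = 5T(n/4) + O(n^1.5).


a=5, b=4, c=1.5. log_4(5)=1.161 < c=1.5. Case 3: O(n^c) = O(n^1.500)
Complexity: O(n^1.500)


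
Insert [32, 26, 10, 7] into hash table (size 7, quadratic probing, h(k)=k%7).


Insertions: 32->slot 4; 26->slot 5; 10->slot 3; 7->slot 0
Table: [7, None, None, 10, 32, 26, None]


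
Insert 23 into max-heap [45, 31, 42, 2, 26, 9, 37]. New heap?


Append 23: [45, 31, 42, 2, 26, 9, 37, 23]
Bubble up: swap idx 7(23) with idx 3(2)
Result: [45, 31, 42, 23, 26, 9, 37, 2]


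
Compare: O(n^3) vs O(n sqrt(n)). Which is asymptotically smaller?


n^1.5 grows slower than cubic
O(n sqrt(n)) is asymptotically smaller; O(n^3) grows faster


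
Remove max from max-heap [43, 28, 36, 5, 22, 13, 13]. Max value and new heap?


Max = 43
Replace root with last, heapify down
Resulting heap: [36, 28, 13, 5, 22, 13]


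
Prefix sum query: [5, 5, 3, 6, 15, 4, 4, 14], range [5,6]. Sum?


Prefix sums: [0, 5, 10, 13, 19, 34, 38, 42, 56]
Sum[5..6] = prefix[7] - prefix[5] = 42 - 34 = 8


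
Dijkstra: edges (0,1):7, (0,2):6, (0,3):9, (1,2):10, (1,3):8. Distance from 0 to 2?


Dijkstra from 0:
Distances: {0: 0, 1: 7, 2: 6, 3: 9}
Shortest distance to 2 = 6, path = [0, 2]


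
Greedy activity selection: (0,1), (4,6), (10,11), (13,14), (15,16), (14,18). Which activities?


Greedy: pick earliest-ending, then skip overlaps.
Selected (5 activities): [(0, 1), (4, 6), (10, 11), (13, 14), (15, 16)]


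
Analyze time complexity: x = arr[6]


Analysis: constant-time operation, no loop
Complexity: O(1)


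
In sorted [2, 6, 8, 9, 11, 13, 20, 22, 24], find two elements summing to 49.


Two pointers: lo=0, hi=8
No pair sums to 49


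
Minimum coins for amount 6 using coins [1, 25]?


dp[0]=0; dp[i]=1+min(dp[i-c] for c in coins)
...dp[1]=1, dp[2]=2, dp[3]=3, dp[4]=4, dp[5]=5, dp[6]=6
Minimum coins for 6 = 6


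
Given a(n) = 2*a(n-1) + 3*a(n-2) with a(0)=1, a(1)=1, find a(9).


Build bottom-up:
...a(7)=1093, a(8)=3281, a(9)=2*3281+3*1093=9841


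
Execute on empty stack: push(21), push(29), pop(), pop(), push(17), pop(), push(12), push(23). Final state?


push(21) -> [21]
push(29) -> [21, 29]
pop() returns 29 -> [21]
pop() returns 21 -> []
push(17) -> [17]
pop() returns 17 -> []
push(12) -> [12]
push(23) -> [12, 23]
Final stack (bottom to top): [12, 23]


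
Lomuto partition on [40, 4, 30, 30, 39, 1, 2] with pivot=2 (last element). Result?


Elements <= 2 go left of pivot.
Result: [1, 2, 30, 30, 39, 40, 4], pivot at index 1


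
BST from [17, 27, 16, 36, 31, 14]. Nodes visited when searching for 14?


BST root = 17
Search for 14: compare at each node
Path: [17, 16, 14]


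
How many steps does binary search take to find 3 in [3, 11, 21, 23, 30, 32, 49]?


Search for 3:
[0,6] mid=3 arr[3]=23
[0,2] mid=1 arr[1]=11
[0,0] mid=0 arr[0]=3
Total: 3 comparisons


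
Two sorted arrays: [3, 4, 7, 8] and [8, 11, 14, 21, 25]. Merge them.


Compare heads, take smaller each step.
Merged: [3, 4, 7, 8, 8, 11, 14, 21, 25]


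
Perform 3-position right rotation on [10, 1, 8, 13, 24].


Right rotate by 3: [8, 13, 24, 10, 1]


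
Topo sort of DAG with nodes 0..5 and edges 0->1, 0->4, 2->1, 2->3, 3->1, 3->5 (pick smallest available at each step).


Kahn's algorithm, process smallest node first
Order: [0, 2, 3, 1, 4, 5]


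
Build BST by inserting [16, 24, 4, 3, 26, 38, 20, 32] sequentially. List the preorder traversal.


Root = 16; build tree by BST insertion.
Preorder traversal: [16, 4, 3, 24, 20, 26, 38, 32]


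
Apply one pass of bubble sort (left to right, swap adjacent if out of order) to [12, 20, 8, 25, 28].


After one pass: [12, 8, 20, 25, 28]


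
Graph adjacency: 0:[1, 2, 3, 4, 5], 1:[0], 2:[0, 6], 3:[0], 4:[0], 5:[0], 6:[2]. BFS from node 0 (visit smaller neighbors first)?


BFS queue: start with [0]
Visit order: [0, 1, 2, 3, 4, 5, 6]


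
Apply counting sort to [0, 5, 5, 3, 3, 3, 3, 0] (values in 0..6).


Count array: [2, 0, 0, 4, 0, 2, 0]
Reconstruct: [0, 0, 3, 3, 3, 3, 5, 5]


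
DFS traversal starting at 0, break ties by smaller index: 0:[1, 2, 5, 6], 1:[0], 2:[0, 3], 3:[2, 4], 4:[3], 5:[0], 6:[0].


DFS stack-based: start with [0]
Visit order: [0, 1, 2, 3, 4, 5, 6]


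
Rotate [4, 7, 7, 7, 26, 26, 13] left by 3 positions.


Left rotate by 3: [7, 26, 26, 13, 4, 7, 7]


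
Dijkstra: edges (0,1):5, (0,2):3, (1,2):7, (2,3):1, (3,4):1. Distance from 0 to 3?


Dijkstra from 0:
Distances: {0: 0, 1: 5, 2: 3, 3: 4, 4: 5}
Shortest distance to 3 = 4, path = [0, 2, 3]


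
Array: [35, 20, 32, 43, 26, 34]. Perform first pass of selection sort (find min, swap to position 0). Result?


After one pass: [20, 35, 32, 43, 26, 34]


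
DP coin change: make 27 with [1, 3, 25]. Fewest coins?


dp[0]=0; dp[i]=1+min(dp[i-c] for c in coins)
...dp[22]=8, dp[23]=9, dp[24]=8, dp[25]=1, dp[26]=2, dp[27]=3
Minimum coins for 27 = 3


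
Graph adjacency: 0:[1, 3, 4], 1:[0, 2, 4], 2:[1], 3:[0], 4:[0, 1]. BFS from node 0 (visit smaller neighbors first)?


BFS queue: start with [0]
Visit order: [0, 1, 3, 4, 2]


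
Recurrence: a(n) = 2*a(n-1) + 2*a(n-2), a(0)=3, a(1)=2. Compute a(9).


Build bottom-up:
...a(7)=1376, a(8)=3760, a(9)=2*3760+2*1376=10272


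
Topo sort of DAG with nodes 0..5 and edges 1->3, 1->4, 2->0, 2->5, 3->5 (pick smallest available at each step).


Kahn's algorithm, process smallest node first
Order: [1, 2, 0, 3, 4, 5]


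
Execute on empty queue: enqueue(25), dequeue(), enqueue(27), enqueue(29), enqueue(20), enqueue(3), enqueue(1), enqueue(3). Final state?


enqueue(25) -> [25]
dequeue() returns 25 -> []
enqueue(27) -> [27]
enqueue(29) -> [27, 29]
enqueue(20) -> [27, 29, 20]
enqueue(3) -> [27, 29, 20, 3]
enqueue(1) -> [27, 29, 20, 3, 1]
enqueue(3) -> [27, 29, 20, 3, 1, 3]
Final queue (front to back): [27, 29, 20, 3, 1, 3]


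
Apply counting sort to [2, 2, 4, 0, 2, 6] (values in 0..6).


Count array: [1, 0, 3, 0, 1, 0, 1]
Reconstruct: [0, 2, 2, 2, 4, 6]


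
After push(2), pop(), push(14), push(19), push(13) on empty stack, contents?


push(2) -> [2]
pop() returns 2 -> []
push(14) -> [14]
push(19) -> [14, 19]
push(13) -> [14, 19, 13]
Final stack (bottom to top): [14, 19, 13]


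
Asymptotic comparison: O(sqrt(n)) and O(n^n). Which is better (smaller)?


sublinear grows slower than n^n
O(sqrt(n)) is asymptotically smaller; O(n^n) grows faster


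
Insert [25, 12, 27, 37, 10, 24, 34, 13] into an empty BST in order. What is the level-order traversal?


Root = 25; build tree by BST insertion.
Level-Order traversal: [25, 12, 27, 10, 24, 37, 13, 34]


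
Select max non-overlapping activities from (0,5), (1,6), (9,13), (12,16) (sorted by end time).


Greedy: pick earliest-ending, then skip overlaps.
Selected (2 activities): [(0, 5), (9, 13)]


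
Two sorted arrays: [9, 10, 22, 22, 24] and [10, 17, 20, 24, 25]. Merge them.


Compare heads, take smaller each step.
Merged: [9, 10, 10, 17, 20, 22, 22, 24, 24, 25]


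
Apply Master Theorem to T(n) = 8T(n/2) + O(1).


a=8, b=2, c=0. log_2(8)=3 > c=0. Case 1: O(n^log_b(a)) = O(n^3)
Complexity: O(n^3)


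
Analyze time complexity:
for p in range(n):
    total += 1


Per nesting level: O(n) = O(n)
Complexity: O(n)


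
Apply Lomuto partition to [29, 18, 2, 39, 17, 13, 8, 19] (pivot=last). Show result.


Elements <= 19 go left of pivot.
Result: [18, 2, 17, 13, 8, 19, 29, 39], pivot at index 5


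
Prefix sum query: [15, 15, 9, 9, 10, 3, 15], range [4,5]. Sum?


Prefix sums: [0, 15, 30, 39, 48, 58, 61, 76]
Sum[4..5] = prefix[6] - prefix[4] = 61 - 48 = 13


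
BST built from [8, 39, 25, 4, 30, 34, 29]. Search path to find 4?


BST root = 8
Search for 4: compare at each node
Path: [8, 4]


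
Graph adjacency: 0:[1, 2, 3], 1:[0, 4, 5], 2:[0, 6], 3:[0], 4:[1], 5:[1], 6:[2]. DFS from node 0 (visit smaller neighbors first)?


DFS stack-based: start with [0]
Visit order: [0, 1, 4, 5, 2, 6, 3]


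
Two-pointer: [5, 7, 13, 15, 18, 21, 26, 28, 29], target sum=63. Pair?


Two pointers: lo=0, hi=8
No pair sums to 63


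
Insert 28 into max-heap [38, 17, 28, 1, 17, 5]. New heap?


Append 28: [38, 17, 28, 1, 17, 5, 28]
Bubble up: no swaps needed
Result: [38, 17, 28, 1, 17, 5, 28]


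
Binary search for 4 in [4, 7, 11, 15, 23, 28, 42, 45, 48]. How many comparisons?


Search for 4:
[0,8] mid=4 arr[4]=23
[0,3] mid=1 arr[1]=7
[0,0] mid=0 arr[0]=4
Total: 3 comparisons


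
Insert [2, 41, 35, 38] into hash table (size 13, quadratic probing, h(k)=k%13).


Insertions: 2->slot 2; 41->slot 3; 35->slot 9; 38->slot 12
Table: [None, None, 2, 41, None, None, None, None, None, 35, None, None, 38]


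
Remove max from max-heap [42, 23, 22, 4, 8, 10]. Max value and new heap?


Max = 42
Replace root with last, heapify down
Resulting heap: [23, 10, 22, 4, 8]


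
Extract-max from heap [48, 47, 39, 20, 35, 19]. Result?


Max = 48
Replace root with last, heapify down
Resulting heap: [47, 35, 39, 20, 19]


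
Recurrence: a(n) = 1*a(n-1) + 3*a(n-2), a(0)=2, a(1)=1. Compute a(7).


Build bottom-up:
...a(5)=61, a(6)=154, a(7)=1*154+3*61=337


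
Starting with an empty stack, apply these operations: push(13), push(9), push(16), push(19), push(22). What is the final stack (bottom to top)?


push(13) -> [13]
push(9) -> [13, 9]
push(16) -> [13, 9, 16]
push(19) -> [13, 9, 16, 19]
push(22) -> [13, 9, 16, 19, 22]
Final stack (bottom to top): [13, 9, 16, 19, 22]


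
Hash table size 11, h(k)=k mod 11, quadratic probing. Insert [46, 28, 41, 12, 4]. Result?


Insertions: 46->slot 2; 28->slot 6; 41->slot 8; 12->slot 1; 4->slot 4
Table: [None, 12, 46, None, 4, None, 28, None, 41, None, None]


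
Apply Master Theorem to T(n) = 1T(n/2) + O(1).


a=1, b=2, c=0. log_2(1)=0 = c=0. Case 2: O(n^c log n) = O(log n)
Complexity: O(log n)


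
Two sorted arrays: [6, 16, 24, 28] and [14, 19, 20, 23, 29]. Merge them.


Compare heads, take smaller each step.
Merged: [6, 14, 16, 19, 20, 23, 24, 28, 29]


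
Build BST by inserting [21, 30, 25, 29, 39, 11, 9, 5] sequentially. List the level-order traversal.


Root = 21; build tree by BST insertion.
Level-Order traversal: [21, 11, 30, 9, 25, 39, 5, 29]


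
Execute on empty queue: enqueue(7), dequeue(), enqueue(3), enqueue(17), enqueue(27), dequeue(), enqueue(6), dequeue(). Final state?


enqueue(7) -> [7]
dequeue() returns 7 -> []
enqueue(3) -> [3]
enqueue(17) -> [3, 17]
enqueue(27) -> [3, 17, 27]
dequeue() returns 3 -> [17, 27]
enqueue(6) -> [17, 27, 6]
dequeue() returns 17 -> [27, 6]
Final queue (front to back): [27, 6]
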